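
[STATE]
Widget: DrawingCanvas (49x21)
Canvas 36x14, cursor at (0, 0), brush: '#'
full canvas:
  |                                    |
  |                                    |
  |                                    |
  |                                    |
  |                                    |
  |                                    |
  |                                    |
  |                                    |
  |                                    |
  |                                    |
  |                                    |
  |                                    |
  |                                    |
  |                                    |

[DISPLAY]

+                                                
                                                 
                                                 
                                                 
                                                 
                                                 
                                                 
                                                 
                                                 
                                                 
                                                 
                                                 
                                                 
                                                 
                                                 
                                                 
                                                 
                                                 
                                                 
                                                 
                                                 


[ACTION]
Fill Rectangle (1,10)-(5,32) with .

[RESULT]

+                                                
          .......................                
          .......................                
          .......................                
          .......................                
          .......................                
                                                 
                                                 
                                                 
                                                 
                                                 
                                                 
                                                 
                                                 
                                                 
                                                 
                                                 
                                                 
                                                 
                                                 
                                                 


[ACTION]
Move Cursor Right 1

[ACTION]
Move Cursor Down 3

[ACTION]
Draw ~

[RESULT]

                                                 
          .......................                
          .......................                
 ~        .......................                
          .......................                
          .......................                
                                                 
                                                 
                                                 
                                                 
                                                 
                                                 
                                                 
                                                 
                                                 
                                                 
                                                 
                                                 
                                                 
                                                 
                                                 


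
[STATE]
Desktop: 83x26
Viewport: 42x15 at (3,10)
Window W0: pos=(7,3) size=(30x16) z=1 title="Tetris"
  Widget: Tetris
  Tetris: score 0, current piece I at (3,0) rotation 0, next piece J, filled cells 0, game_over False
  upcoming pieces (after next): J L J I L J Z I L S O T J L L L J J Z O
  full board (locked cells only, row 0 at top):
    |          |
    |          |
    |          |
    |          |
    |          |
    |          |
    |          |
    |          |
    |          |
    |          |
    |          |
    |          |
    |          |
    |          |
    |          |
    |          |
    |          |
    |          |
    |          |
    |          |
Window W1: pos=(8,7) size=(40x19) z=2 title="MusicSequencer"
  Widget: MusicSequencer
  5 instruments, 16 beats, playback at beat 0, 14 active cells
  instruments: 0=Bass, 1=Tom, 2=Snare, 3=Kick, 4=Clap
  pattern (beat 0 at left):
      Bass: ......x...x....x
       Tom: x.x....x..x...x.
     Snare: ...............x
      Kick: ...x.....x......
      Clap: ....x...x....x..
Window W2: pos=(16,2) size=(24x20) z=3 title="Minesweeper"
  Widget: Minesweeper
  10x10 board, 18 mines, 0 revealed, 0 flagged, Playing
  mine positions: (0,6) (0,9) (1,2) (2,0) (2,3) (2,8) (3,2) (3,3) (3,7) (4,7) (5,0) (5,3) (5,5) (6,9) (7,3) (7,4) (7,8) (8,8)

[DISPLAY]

    ┃┃      ▼┃■■■■■■■■■■            ┃     
    ┃┃  Bass·┃■■■■■■■■■■            ┃     
    ┃┃   Tom█┃■■■■■■■■■■            ┃     
    ┃┃ Snare·┃■■■■■■■■■■            ┃     
    ┃┃  Kick·┃■■■■■■■■■■            ┃     
    ┃┃  Clap·┃                      ┃     
    ┃┃       ┃                      ┃     
    ┃┃       ┃                      ┃     
    ┗┃       ┃                      ┃     
     ┃       ┃                      ┃     
     ┃       ┃                      ┃     
     ┃       ┗━━━━━━━━━━━━━━━━━━━━━━┛     
     ┃                                    
     ┃                                    
     ┃                                    


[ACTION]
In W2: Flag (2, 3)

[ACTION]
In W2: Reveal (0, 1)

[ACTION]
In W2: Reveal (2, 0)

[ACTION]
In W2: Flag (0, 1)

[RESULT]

    ┃┃      ▼┃✹■■✹■✹■■■■            ┃     
    ┃┃  Bass·┃■■■■■■■■■✹            ┃     
    ┃┃   Tom█┃■■■✹✹■■■✹■            ┃     
    ┃┃ Snare·┃■■■■■■■■✹■            ┃     
    ┃┃  Kick·┃■■■■■■■■■■            ┃     
    ┃┃  Clap·┃                      ┃     
    ┃┃       ┃                      ┃     
    ┃┃       ┃                      ┃     
    ┗┃       ┃                      ┃     
     ┃       ┃                      ┃     
     ┃       ┃                      ┃     
     ┃       ┗━━━━━━━━━━━━━━━━━━━━━━┛     
     ┃                                    
     ┃                                    
     ┃                                    


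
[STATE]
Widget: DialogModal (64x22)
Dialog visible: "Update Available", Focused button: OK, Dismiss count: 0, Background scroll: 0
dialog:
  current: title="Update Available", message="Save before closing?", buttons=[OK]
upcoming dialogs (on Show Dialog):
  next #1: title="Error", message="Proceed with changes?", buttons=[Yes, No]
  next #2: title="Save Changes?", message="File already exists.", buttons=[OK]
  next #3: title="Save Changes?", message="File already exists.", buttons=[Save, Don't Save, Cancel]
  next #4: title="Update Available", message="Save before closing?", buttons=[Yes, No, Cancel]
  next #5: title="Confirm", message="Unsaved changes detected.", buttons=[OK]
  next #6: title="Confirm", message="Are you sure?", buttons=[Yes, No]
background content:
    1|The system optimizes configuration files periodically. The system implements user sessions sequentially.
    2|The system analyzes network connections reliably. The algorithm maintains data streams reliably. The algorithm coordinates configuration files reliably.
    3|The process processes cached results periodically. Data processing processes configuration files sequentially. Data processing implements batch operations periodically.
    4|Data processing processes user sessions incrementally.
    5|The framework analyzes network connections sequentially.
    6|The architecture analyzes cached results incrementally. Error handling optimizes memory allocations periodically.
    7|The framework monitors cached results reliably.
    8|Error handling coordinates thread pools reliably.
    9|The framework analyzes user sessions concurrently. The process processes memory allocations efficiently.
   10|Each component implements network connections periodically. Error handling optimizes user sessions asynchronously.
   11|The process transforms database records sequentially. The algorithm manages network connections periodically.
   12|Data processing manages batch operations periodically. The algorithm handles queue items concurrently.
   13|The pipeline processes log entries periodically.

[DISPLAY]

The system optimizes configuration files periodically. The syste
The system analyzes network connections reliably. The algorithm 
The process processes cached results periodically. Data processi
Data processing processes user sessions incrementally.          
The framework analyzes network connections sequentially.        
The architecture analyzes cached results incrementally. Error ha
The framework monitors cached results reliably.                 
Error handling coordinates thread pools reliably.               
The framework analyz┌──────────────────────┐ently. The process p
Each component imple│   Update Available   │s periodically. Erro
The process transfor│ Save before closing? │entially. The algori
Data processing mana│         [OK]         │iodically. The algor
The pipeline process└──────────────────────┘lly.                
                                                                
                                                                
                                                                
                                                                
                                                                
                                                                
                                                                
                                                                
                                                                


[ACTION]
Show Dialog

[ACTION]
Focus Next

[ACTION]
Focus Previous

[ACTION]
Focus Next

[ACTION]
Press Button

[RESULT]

The system optimizes configuration files periodically. The syste
The system analyzes network connections reliably. The algorithm 
The process processes cached results periodically. Data processi
Data processing processes user sessions incrementally.          
The framework analyzes network connections sequentially.        
The architecture analyzes cached results incrementally. Error ha
The framework monitors cached results reliably.                 
Error handling coordinates thread pools reliably.               
The framework analyzes user sessions concurrently. The process p
Each component implements network connections periodically. Erro
The process transforms database records sequentially. The algori
Data processing manages batch operations periodically. The algor
The pipeline processes log entries periodically.                
                                                                
                                                                
                                                                
                                                                
                                                                
                                                                
                                                                
                                                                
                                                                


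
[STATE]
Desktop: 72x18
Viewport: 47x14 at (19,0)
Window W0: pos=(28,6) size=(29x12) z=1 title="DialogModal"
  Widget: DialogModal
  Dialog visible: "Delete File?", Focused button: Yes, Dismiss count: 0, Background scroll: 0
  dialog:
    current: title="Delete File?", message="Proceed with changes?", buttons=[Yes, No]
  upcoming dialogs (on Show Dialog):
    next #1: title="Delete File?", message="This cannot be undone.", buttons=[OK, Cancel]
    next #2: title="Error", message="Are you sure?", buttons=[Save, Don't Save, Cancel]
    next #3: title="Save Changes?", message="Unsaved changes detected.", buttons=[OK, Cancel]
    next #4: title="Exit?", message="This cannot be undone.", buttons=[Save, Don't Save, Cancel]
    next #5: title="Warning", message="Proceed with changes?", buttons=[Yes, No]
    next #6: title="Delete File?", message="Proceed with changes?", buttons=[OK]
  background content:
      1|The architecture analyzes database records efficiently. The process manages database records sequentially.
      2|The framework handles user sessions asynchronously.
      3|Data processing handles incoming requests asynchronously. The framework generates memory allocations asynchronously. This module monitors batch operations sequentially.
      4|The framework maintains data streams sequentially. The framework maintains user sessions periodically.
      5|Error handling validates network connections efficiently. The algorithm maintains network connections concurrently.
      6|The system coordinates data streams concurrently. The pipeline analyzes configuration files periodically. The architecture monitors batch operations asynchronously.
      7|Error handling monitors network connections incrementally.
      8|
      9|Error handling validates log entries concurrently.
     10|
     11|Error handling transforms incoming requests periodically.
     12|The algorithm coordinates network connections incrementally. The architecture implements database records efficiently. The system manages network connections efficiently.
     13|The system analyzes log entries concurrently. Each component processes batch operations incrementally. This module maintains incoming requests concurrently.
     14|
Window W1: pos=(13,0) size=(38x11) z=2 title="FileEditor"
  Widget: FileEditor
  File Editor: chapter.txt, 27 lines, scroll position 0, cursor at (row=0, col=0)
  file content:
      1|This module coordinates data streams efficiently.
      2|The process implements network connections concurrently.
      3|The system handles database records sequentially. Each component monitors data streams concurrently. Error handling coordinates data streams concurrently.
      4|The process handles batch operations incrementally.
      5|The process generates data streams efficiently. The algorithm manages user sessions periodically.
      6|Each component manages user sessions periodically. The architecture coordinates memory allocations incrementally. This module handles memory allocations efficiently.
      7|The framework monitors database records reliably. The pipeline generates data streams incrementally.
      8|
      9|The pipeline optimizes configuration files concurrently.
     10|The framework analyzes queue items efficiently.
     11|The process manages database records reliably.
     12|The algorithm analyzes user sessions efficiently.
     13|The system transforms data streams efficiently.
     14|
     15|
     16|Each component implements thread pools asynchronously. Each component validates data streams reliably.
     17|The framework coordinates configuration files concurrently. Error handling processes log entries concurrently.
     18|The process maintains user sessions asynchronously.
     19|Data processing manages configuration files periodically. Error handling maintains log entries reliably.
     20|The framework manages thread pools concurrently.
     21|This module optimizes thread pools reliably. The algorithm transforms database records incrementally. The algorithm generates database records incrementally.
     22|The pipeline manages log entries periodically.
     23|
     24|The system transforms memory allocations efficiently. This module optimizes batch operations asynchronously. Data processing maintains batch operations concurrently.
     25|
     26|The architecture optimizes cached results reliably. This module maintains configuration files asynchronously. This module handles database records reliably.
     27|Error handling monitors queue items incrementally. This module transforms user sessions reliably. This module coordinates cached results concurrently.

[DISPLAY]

━━━━━━━━━━━━━━━━━━━━━━━━━━━━━━━┓               
Editor                         ┃               
───────────────────────────────┨               
module coordinates data stream▲┃               
rocess implements network conn█┃               
ystem handles database records░┃               
rocess handles batch operation░┃━━━━━┓         
rocess generates data streams ░┃     ┃         
component manages user session░┃─────┨         
ramework monitors database rec▼┃zes d┃         
━━━━━━━━━━━━━━━━━━━━━━━━━━━━━━━┛──┐r ┃         
         ┃Da│     Delete File?    │nc┃         
         ┃Th│Proceed with changes?│at┃         
         ┃Er│      [Yes]  No      │ne┃         


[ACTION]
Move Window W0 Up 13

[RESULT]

━━━━━━━━━━━━━━━━━━━━━━━━━━━━━━━┓━━━━━┓         
Editor                         ┃     ┃         
───────────────────────────────┨─────┨         
module coordinates data stream▲┃zes d┃         
rocess implements network conn█┃──┐r ┃         
ystem handles database records░┃  │nc┃         
rocess handles batch operation░┃s?│at┃         
rocess generates data streams ░┃  │ne┃         
component manages user session░┃──┘ta┃         
ramework monitors database rec▼┃s net┃         
━━━━━━━━━━━━━━━━━━━━━━━━━━━━━━━┛     ┃         
         ┗━━━━━━━━━━━━━━━━━━━━━━━━━━━┛         
                                               
                                               


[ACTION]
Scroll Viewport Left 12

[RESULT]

      ┏━━━━━━━━━━━━━━━━━━━━━━━━━━━━━━━━━━━━┓━━━
      ┃ FileEditor                         ┃   
      ┠────────────────────────────────────┨───
      ┃█his module coordinates data stream▲┃zes
      ┃The process implements network conn█┃──┐
      ┃The system handles database records░┃  │
      ┃The process handles batch operation░┃s?│
      ┃The process generates data streams ░┃  │
      ┃Each component manages user session░┃──┘
      ┃The framework monitors database rec▼┃s n
      ┗━━━━━━━━━━━━━━━━━━━━━━━━━━━━━━━━━━━━┛   
                     ┗━━━━━━━━━━━━━━━━━━━━━━━━━
                                               
                                               


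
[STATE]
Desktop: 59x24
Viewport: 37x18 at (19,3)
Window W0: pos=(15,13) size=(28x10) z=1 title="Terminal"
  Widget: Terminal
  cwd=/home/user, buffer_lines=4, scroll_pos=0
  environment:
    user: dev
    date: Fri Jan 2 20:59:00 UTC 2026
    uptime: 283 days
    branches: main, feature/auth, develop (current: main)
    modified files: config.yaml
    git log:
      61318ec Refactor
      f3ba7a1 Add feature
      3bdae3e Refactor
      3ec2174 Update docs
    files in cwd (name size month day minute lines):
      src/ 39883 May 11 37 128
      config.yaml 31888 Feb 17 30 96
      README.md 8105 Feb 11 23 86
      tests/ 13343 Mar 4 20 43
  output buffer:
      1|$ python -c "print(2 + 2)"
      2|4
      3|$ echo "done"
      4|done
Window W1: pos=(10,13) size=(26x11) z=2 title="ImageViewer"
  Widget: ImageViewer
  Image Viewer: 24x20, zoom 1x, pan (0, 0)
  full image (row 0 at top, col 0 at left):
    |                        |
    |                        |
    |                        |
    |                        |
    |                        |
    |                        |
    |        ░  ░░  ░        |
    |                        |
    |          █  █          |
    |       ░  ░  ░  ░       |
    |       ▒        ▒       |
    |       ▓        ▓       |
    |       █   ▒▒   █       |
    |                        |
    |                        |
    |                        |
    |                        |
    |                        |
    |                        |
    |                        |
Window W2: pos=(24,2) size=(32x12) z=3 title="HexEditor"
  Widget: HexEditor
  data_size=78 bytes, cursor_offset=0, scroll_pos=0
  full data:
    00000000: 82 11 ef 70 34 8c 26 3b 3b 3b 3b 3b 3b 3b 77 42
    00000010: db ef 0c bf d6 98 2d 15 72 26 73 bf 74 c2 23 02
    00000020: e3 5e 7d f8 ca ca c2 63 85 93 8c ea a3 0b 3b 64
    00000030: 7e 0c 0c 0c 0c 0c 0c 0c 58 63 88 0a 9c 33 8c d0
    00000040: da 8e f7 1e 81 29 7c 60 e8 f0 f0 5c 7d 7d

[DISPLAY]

     ┃ HexEditor                    ┃
     ┠──────────────────────────────┨
     ┃00000000  82 11 ef 70 34 8c 26┃
     ┃00000010  db ef 0c bf d6 98 2d┃
     ┃00000020  e3 5e 7d f8 ca ca c2┃
     ┃00000030  7e 0c 0c 0c 0c 0c 0c┃
     ┃00000040  da 8e f7 1e 81 29 7c┃
     ┃                              ┃
     ┃                              ┃
     ┃                              ┃
━━━━━┗━━━━━━━━━━━━━━━━━━━━━━━━━━━━━━┛
ewer            ┃      ┃             
────────────────┨──────┨             
                ┃ + 2)"┃             
                ┃      ┃             
                ┃      ┃             
                ┃      ┃             
                ┃      ┃             


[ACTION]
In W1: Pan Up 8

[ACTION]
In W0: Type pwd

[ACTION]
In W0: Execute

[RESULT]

     ┃ HexEditor                    ┃
     ┠──────────────────────────────┨
     ┃00000000  82 11 ef 70 34 8c 26┃
     ┃00000010  db ef 0c bf d6 98 2d┃
     ┃00000020  e3 5e 7d f8 ca ca c2┃
     ┃00000030  7e 0c 0c 0c 0c 0c 0c┃
     ┃00000040  da 8e f7 1e 81 29 7c┃
     ┃                              ┃
     ┃                              ┃
     ┃                              ┃
━━━━━┗━━━━━━━━━━━━━━━━━━━━━━━━━━━━━━┛
ewer            ┃      ┃             
────────────────┨──────┨             
                ┃      ┃             
                ┃      ┃             
                ┃      ┃             
                ┃      ┃             
                ┃      ┃             


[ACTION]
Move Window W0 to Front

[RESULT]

     ┃ HexEditor                    ┃
     ┠──────────────────────────────┨
     ┃00000000  82 11 ef 70 34 8c 26┃
     ┃00000010  db ef 0c bf d6 98 2d┃
     ┃00000020  e3 5e 7d f8 ca ca c2┃
     ┃00000030  7e 0c 0c 0c 0c 0c 0c┃
     ┃00000040  da 8e f7 1e 81 29 7c┃
     ┃                              ┃
     ┃                              ┃
     ┃                              ┃
━━━━━━━━━━━━━━━━━━━━━━━┓━━━━━━━━━━━━┛
rminal                 ┃             
───────────────────────┨             
                       ┃             
cho "done"             ┃             
e                      ┃             
wd                     ┃             
me/user                ┃             


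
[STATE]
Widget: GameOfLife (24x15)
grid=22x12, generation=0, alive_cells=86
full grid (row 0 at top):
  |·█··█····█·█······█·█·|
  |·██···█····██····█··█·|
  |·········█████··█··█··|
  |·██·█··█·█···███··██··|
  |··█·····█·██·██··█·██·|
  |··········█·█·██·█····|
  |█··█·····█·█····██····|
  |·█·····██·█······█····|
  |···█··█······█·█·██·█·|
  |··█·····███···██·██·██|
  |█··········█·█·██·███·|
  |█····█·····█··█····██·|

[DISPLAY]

Gen: 0                  
·█··█····█·█······█·█·  
·██···█····██····█··█·  
·········█████··█··█··  
·██·█··█·█···███··██··  
··█·····█·██·██··█·██·  
··········█·█·██·█····  
█··█·····█·█····██····  
·█·····██·█······█····  
···█··█······█·█·██·█·  
··█·····███···██·██·██  
█··········█·█·██·███·  
█····█·····█··█····██·  
                        
                        


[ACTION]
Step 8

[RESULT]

Gen: 8                  
····················█·  
······█·············██  
······█·█··········█·█  
······███····███····██  
·············█████··█·  
················█··█··  
·················█·█··  
················█·····  
·············████████·  
···············██·█·█·  
······················  
······················  
                        
                        


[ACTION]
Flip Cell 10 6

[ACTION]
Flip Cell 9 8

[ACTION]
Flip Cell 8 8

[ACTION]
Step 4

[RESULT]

Gen: 12                 
······█············███  
······██··········█··█  
·····█··█········█····  
······█·█····█·█··███·  
······██·········███·█  
·············█···█·███  
··············█·······  
················█···█·  
·················█····  
······················  
······················  
······················  
                        
                        


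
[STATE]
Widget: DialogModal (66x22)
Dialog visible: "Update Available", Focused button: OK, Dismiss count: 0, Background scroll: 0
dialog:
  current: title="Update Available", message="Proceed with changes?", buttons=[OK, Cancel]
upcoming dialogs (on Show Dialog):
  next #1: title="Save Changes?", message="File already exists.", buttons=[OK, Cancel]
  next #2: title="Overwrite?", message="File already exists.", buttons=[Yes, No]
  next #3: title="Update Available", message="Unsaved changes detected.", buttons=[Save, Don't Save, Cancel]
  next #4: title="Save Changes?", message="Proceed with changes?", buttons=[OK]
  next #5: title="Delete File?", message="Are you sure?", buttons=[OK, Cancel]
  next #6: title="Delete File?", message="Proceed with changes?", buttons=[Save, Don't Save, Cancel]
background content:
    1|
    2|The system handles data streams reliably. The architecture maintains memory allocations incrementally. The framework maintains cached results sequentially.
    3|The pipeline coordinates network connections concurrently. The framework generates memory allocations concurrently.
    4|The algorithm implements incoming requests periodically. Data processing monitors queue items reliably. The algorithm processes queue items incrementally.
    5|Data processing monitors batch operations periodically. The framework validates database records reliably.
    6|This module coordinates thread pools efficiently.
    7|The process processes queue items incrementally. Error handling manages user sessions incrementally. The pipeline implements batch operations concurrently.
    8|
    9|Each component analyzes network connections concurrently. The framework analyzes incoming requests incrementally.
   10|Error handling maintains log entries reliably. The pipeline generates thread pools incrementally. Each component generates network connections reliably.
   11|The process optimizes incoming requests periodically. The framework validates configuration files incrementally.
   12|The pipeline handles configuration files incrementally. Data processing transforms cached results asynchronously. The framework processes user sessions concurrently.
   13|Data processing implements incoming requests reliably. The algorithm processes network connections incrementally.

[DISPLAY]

                                                                  
The system handles data streams reliably. The architecture maintai
The pipeline coordinates network connections concurrently. The fra
The algorithm implements incoming requests periodically. Data proc
Data processing monitors batch operations periodically. The framew
This module coordinates thread pools efficiently.                 
The process processes queue items incrementally. Error handling ma
                                                                  
Each component analy┌───────────────────────┐oncurrently. The fram
Error handling maint│    Update Available   │. The pipeline genera
The process optimize│ Proceed with changes? │dically. The framewor
The pipeline handles│     [OK]  Cancel      │ementally. Data proce
Data processing impl└───────────────────────┘reliably. The algorit
                                                                  
                                                                  
                                                                  
                                                                  
                                                                  
                                                                  
                                                                  
                                                                  
                                                                  


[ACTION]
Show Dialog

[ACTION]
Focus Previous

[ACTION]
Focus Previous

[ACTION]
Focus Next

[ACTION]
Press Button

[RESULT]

                                                                  
The system handles data streams reliably. The architecture maintai
The pipeline coordinates network connections concurrently. The fra
The algorithm implements incoming requests periodically. Data proc
Data processing monitors batch operations periodically. The framew
This module coordinates thread pools efficiently.                 
The process processes queue items incrementally. Error handling ma
                                                                  
Each component analyzes network connections concurrently. The fram
Error handling maintains log entries reliably. The pipeline genera
The process optimizes incoming requests periodically. The framewor
The pipeline handles configuration files incrementally. Data proce
Data processing implements incoming requests reliably. The algorit
                                                                  
                                                                  
                                                                  
                                                                  
                                                                  
                                                                  
                                                                  
                                                                  
                                                                  


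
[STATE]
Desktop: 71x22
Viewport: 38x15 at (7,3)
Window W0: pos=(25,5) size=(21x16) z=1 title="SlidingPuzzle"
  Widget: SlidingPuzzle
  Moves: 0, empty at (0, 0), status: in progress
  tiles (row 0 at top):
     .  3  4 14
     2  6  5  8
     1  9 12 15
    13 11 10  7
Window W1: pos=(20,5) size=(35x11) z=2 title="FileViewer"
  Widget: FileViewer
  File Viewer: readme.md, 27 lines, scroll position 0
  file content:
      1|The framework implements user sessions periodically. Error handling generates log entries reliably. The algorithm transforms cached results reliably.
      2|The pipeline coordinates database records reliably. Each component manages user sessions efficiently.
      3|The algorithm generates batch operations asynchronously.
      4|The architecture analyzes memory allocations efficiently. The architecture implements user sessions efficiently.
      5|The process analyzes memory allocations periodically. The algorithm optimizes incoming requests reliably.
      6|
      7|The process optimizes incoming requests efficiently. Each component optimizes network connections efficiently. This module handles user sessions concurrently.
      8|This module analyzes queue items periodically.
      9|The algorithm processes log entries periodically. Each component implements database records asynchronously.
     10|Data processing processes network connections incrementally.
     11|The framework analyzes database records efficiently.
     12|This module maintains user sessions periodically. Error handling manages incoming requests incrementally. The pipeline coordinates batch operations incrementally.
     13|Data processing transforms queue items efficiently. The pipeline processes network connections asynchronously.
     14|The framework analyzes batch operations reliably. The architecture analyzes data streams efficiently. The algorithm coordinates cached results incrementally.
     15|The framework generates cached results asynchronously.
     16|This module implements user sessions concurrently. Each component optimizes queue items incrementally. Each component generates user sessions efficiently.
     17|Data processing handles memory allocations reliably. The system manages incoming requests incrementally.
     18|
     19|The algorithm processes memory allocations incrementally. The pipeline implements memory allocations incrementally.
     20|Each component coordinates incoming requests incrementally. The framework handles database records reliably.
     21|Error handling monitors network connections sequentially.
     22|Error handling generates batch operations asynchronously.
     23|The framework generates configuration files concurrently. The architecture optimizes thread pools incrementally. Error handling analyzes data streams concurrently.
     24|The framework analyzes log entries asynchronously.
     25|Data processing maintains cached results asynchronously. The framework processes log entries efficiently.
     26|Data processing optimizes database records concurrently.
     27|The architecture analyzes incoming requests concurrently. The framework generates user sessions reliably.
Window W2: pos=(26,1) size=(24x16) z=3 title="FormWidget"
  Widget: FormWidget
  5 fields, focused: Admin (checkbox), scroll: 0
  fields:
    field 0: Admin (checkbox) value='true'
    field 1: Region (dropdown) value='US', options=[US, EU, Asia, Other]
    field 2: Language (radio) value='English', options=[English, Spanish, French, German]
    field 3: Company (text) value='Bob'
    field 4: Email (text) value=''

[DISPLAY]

                   ┠──────────────────
                   ┃> Admin:      [x] 
             ┏━━━━━┃  Region:     [US 
             ┃ File┃  Language:   (●) 
             ┠─────┃  Company:    [Bob
             ┃The f┃  Email:      [   
             ┃The p┃                  
             ┃The a┃                  
             ┃The a┃                  
             ┃The p┃                  
             ┃     ┃                  
             ┃The p┃                  
             ┗━━━━━┃                  
                  ┃┗━━━━━━━━━━━━━━━━━━
                  ┃Moves: 0           


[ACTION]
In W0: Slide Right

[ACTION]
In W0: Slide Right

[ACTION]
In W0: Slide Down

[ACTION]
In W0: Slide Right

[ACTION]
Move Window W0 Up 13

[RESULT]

                  ┃┠──────────────────
                  ┃┃> Admin:      [x] 
             ┏━━━━━┃  Region:     [US 
             ┃ File┃  Language:   (●) 
             ┠─────┃  Company:    [Bob
             ┃The f┃  Email:      [   
             ┃The p┃                  
             ┃The a┃                  
             ┃The a┃                  
             ┃The p┃                  
             ┃     ┃                  
             ┃The p┃                  
             ┗━━━━━┃                  
                   ┗━━━━━━━━━━━━━━━━━━
                                      


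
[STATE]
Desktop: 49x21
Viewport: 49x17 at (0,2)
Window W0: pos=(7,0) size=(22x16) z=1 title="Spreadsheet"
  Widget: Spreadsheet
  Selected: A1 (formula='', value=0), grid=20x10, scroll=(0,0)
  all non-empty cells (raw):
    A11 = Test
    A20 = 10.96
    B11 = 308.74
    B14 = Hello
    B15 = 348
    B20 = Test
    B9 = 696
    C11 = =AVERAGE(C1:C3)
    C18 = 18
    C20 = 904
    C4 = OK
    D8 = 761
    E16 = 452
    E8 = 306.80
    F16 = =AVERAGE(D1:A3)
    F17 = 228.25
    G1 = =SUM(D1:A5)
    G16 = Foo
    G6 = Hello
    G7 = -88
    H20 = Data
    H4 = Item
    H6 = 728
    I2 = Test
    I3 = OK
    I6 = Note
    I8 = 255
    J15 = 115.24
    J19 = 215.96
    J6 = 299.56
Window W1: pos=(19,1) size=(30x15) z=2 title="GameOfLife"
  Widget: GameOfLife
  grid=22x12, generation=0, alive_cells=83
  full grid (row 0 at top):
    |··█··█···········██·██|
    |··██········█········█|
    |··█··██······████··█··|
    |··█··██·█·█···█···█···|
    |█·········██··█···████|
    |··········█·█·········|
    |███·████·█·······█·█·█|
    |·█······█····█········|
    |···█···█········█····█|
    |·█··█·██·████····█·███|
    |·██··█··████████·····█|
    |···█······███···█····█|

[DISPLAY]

       ┠───────────┃ GameOfLife                 ┃
       ┃A1:        ┠────────────────────────────┨
       ┃       A   ┃Gen: 0                      ┃
       ┃-----------┃··██········█········█      ┃
       ┃  1      [0┃··█··██······████··█··      ┃
       ┃  2        ┃··█··██·█·█···█···█···      ┃
       ┃  3        ┃█·········██··█···████      ┃
       ┃  4        ┃··········█·█·········      ┃
       ┃  5        ┃███·████·█·······█·█·█      ┃
       ┃  6        ┃·█······█····█········      ┃
       ┃  7        ┃···█···█········█····█      ┃
       ┃  8        ┃·█··█·██·████····█·███      ┃
       ┃  9        ┃·██··█··████████·····█      ┃
       ┗━━━━━━━━━━━┗━━━━━━━━━━━━━━━━━━━━━━━━━━━━┛
                                                 
                                                 
                                                 


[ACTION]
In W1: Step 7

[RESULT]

       ┠───────────┃ GameOfLife                 ┃
       ┃A1:        ┠────────────────────────────┨
       ┃       A   ┃Gen: 7                      ┃
       ┃-----------┃·············█····█···      ┃
       ┃  1      [0┃·█··········█·█··███··      ┃
       ┃  2        ┃███·············██··█·      ┃
       ┃  3        ┃███··············█···█      ┃
       ┃  4        ┃··················█·█·      ┃
       ┃  5        ┃········███········█··      ┃
       ┃  6        ┃···██····█·█·█········      ┃
       ┃  7        ┃···██··█·██·██······██      ┃
       ┃  8        ┃·······█·····█······██      ┃
       ┃  9        ┃·······█████·█········      ┃
       ┗━━━━━━━━━━━┗━━━━━━━━━━━━━━━━━━━━━━━━━━━━┛
                                                 
                                                 
                                                 


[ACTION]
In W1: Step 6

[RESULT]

       ┠───────────┃ GameOfLife                 ┃
       ┃A1:        ┠────────────────────────────┨
       ┃       A   ┃Gen: 13                     ┃
       ┃-----------┃·██···················      ┃
       ┃  1      [0┃·█·█···········█······      ┃
       ┃  2        ┃···█·····█·····█······      ┃
       ┃  3        ┃·█·█····██·····█······      ┃
       ┃  4        ┃·██····█·██·······██··      ┃
       ┃  5        ┃···················█··      ┃
       ┃  6        ┃·················███··      ┃
       ┃  7        ┃····███·····██········      ┃
       ┃  8        ┃····█··█····█·█·······      ┃
       ┃  9        ┃····█····█·██·█·······      ┃
       ┗━━━━━━━━━━━┗━━━━━━━━━━━━━━━━━━━━━━━━━━━━┛
                                                 
                                                 
                                                 


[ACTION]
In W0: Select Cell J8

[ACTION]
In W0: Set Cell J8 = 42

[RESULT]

       ┠───────────┃ GameOfLife                 ┃
       ┃J8: 42     ┠────────────────────────────┨
       ┃       A   ┃Gen: 13                     ┃
       ┃-----------┃·██···················      ┃
       ┃  1        ┃·█·█···········█······      ┃
       ┃  2        ┃···█·····█·····█······      ┃
       ┃  3        ┃·█·█····██·····█······      ┃
       ┃  4        ┃·██····█·██·······██··      ┃
       ┃  5        ┃···················█··      ┃
       ┃  6        ┃·················███··      ┃
       ┃  7        ┃····███·····██········      ┃
       ┃  8        ┃····█··█····█·█·······      ┃
       ┃  9        ┃····█····█·██·█·······      ┃
       ┗━━━━━━━━━━━┗━━━━━━━━━━━━━━━━━━━━━━━━━━━━┛
                                                 
                                                 
                                                 
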